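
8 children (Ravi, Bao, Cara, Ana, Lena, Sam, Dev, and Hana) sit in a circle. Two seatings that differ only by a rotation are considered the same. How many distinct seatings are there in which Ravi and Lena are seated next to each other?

1440

Glue Ravi and Lena into a block (2 internal orders). Seating 7 units around a circle gives (6)! arrangements.
So 2 × (6)! = 2 × 720 = 1440.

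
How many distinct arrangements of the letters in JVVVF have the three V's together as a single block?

6

Treat the 3 copies of V as a single block. The multiset to arrange is then {VVV, F, J}, 3 items in all.
All 3 items are distinct, so there are (3)! = 6 arrangements.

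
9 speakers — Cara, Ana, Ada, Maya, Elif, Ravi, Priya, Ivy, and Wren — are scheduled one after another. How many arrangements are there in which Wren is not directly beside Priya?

282240

There are 9! = 362880 arrangements in all. If Wren and Priya are adjacent, merging them into one block gives 2·(8)! = 80640 arrangements.
So 362880 − 80640 = 282240 arrangements keep them apart.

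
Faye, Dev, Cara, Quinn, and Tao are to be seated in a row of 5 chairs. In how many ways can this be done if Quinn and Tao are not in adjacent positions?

Of the 5! = 120 arrangements, those with Quinn and Tao adjacent number 2 × 4! = 48 (treat the pair as a block with 2 internal orders).
Complementary counting: 120 − 48 = 72.

72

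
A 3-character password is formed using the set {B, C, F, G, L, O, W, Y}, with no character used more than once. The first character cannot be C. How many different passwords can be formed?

The first character has 8−1 = 7 choices (anything except C).
The remaining 2 characters are filled from the other 7 symbols without repetition: 7 × 6 = 42.
Total: 7 × 42 = 294.

294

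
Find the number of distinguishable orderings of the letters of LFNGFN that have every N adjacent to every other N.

Treat the 2 copies of N as a single block. The multiset to arrange is then {NN, F, F, G, L}, 5 items in all.
That gives (5)!/(2!) = 60 arrangements.

60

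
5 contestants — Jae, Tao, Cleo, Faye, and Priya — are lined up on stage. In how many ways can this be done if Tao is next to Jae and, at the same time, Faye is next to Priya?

24

Treat {Tao,Jae} as one block (2 orders) and {Faye,Priya} as another (2 orders).
That leaves 3 units to arrange: 2 × 2 × 3! = 4 × 6 = 24.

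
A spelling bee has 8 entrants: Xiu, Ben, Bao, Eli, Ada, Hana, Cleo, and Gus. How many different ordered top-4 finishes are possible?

1680

There are 8 choices for 1st place, 7 for 2nd, and so on down to 5 for position 4.
That gives 8 × 7 × 6 × 5 = 1680.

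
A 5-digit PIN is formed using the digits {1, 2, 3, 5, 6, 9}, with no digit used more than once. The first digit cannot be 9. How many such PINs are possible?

600

The first digit has 6−1 = 5 choices (anything except 9).
The remaining 4 digits are filled from the other 5 symbols without repetition: 5 × 4 × 3 × 2 = 120.
Total: 5 × 120 = 600.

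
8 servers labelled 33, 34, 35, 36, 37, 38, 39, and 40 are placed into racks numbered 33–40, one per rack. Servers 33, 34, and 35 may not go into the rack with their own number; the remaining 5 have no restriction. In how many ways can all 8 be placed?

Let Aᵢ (for i ∈ {33, 34, 35}) be the placements that put server i in its forbidden rack. Any j of these fix j positions, leaving (8−j)! ways to fill the rest, and there are C(3,j) ways to pick which j.
By inclusion–exclusion, the number of valid placements is Σ_{j=0}^{3} (−1)^j C(3,j)·(8−j)!.
Computing: 40320 − 15120 + 2160 − 120 = 27240.

27240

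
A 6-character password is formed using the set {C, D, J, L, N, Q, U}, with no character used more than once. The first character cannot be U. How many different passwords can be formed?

4320

The first character has 7−1 = 6 choices (anything except U).
The remaining 5 characters are filled from the other 6 symbols without repetition: 6 × 5 × 4 × 3 × 2 = 720.
Total: 6 × 720 = 4320.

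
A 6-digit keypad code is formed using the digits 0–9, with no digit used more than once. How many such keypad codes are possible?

151200

Choose and order 6 of the 10 symbols: the first digit has 10 options, the next 9, and so on down to 5.
That product is 10 × 9 × 8 × 7 × 6 × 5 = 151200.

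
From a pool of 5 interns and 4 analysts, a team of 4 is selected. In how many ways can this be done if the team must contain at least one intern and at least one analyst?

120

Unrestricted: C(9,4) = 126 ways to pick any 4 of the 9.
Selections missing a whole group: no interns → C(4,4) = 1; no analysts → C(5,4) = 5.
Both groups omitted at once is impossible, so 126 − 6 = 120.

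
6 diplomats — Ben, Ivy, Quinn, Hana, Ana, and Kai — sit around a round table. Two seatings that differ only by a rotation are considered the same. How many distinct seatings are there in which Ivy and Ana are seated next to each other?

Glue Ivy and Ana into a block (2 internal orders). Seating 5 units around a circle gives (4)! arrangements.
So 2 × (4)! = 2 × 24 = 48.

48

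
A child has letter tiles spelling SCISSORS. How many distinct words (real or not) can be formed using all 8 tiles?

Letter multiplicities in SCISSORS: C×1, I×1, O×1, R×1, S×4.
So there are 8! / (4!) = 1680 distinguishable arrangements.

1680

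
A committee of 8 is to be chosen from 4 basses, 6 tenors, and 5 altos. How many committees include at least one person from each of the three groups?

6216

Total 8-person selections from all 15: C(15,8) = 6435.
Subtract selections that omit an entire group: no basses → C(11,8) = 165; no tenors → C(9,8) = 9; no altos → C(10,8) = 45.
Add back selections omitting two groups (i.e. drawn from a single group): C(4,8) + C(6,8) + C(5,8) = 0.
By inclusion–exclusion: 6435 − 219 + 0 = 6216.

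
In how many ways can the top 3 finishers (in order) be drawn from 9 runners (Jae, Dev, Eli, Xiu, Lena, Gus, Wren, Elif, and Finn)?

This is an ordered selection of 3 from 9: P(9,3).
That gives 9 × 8 × 7 = 504.

504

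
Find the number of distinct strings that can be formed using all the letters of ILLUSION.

10080

The 8 letters of ILLUSION have repeats: I appearing twice and L appearing twice.
Dividing 8! = 40320 by 2!·2! = 4 for the repeated letters gives 10080.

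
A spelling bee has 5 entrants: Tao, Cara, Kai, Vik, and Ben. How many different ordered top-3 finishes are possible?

60

This is an ordered selection of 3 from 5: P(5,3).
That gives 5 × 4 × 3 = 60.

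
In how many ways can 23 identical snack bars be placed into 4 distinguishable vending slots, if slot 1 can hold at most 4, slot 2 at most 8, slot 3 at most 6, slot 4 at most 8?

20

Ignoring the caps, the number of non-negative solutions to x_1+…+x_4 = 23 is C(26,3) = 2600.
Subtract solutions that violate a single cap (substitute x_i' = x_i − (cap_i+1)): x_1 ≥ 5 gives C(21,3) = 1330; x_2 ≥ 9 gives C(17,3) = 680; x_3 ≥ 7 gives C(19,3) = 969; x_4 ≥ 9 gives C(17,3) = 680. Together 3659.
Add back pairs where two caps are both exceeded: 220 + 364 + 220 + 120 + 56 + 120 = 1100.
Subtract triples: 10 + 1 + 10 + 0 = 21.
By inclusion–exclusion the count is 2600 − 3659 + 1100 − 21 = 20.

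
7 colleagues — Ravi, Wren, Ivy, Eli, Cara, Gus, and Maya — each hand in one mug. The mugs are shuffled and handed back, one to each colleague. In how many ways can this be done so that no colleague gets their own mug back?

Let Aᵢ be the assignments in which colleague i gets their own mug. We want the size of the complement of A₁∪…∪A_7.
By inclusion–exclusion this is Σ_{j=0}^{7} (−1)^j C(7,j)·(7−j)!.
Computing: 5040 − 5040 + 2520 − 840 + 210 − 42 + 7 − 1 = 1854.

1854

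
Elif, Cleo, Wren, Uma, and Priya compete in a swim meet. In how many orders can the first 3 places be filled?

60

There are 5 choices for 1st place, 4 for 2nd, and 3 for 3rd.
That gives 5 × 4 × 3 = 60.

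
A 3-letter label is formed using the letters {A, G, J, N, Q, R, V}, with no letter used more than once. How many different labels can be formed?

210

Choose and order 3 of the 7 symbols: the first letter has 7 options, the next 6, then 5.
7 × 6 × 5 = 210.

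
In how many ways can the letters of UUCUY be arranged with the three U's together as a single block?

6

Treat the 3 copies of U as a single block. The multiset to arrange is then {UUU, C, Y}, 3 items in all.
All 3 items are distinct, so there are (3)! = 6 arrangements.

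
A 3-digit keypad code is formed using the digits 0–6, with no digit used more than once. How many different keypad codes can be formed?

210

Choose and order 3 of the 7 symbols: the first digit has 7 options, the next 6, then 5.
That product is 7 × 6 × 5 = 210.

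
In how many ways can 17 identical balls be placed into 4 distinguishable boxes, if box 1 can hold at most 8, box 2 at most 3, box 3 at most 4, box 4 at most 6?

Without the upper bounds there are C(20,3) = 1140 ways to split 17 among 4 boxes.
Subtract solutions that violate a single cap (substitute x_i' = x_i − (cap_i+1)): x_1 ≥ 9 gives C(11,3) = 165; x_2 ≥ 4 gives C(16,3) = 560; x_3 ≥ 5 gives C(15,3) = 455; x_4 ≥ 7 gives C(13,3) = 286. Together 1466.
Add back pairs where two caps are both exceeded: 35 + 20 + 4 + 165 + 84 + 56 = 364.
Subtract triples: 0 + 0 + 0 + 4 = 4.
By inclusion–exclusion the count is 1140 − 1466 + 364 − 4 = 34.

34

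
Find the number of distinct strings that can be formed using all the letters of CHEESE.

120

The 6 letters of CHEESE have repeats: E appearing 3 times.
Dividing 6! = 720 by 3! = 6 for the repeated letters gives 120.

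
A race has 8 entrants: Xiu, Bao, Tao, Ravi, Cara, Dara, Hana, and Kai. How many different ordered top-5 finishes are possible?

This is an ordered selection of 5 from 8: P(8,5).
That gives 8 × 7 × 6 × 5 × 4 = 6720.

6720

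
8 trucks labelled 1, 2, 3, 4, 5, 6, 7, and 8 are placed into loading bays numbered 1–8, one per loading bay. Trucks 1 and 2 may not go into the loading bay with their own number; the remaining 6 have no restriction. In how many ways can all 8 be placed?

30960

Let Aᵢ (for i ∈ {1, 2}) be the placements that put truck i in its forbidden loading bay. Any j of these fix j positions, leaving (8−j)! ways to fill the rest, and there are C(2,j) ways to pick which j.
By inclusion–exclusion, the number of valid placements is Σ_{j=0}^{2} (−1)^j C(2,j)·(8−j)!.
Computing: 40320 − 10080 + 720 = 30960.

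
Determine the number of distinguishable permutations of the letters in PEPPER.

The 6 letters of PEPPER have repeats: E appearing twice and P appearing 3 times.
So there are 6! / (3!·2!) = 60 distinguishable arrangements.

60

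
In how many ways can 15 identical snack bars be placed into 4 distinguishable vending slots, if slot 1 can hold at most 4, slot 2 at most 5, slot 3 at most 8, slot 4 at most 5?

102

By stars and bars, unrestricted non-negative solutions to x_1+…+x_4 = 15 number C(15+3,3) = 816.
Subtract solutions that violate a single cap (substitute x_i' = x_i − (cap_i+1)): x_1 ≥ 5 gives C(13,3) = 286; x_2 ≥ 6 gives C(12,3) = 220; x_3 ≥ 9 gives C(9,3) = 84; x_4 ≥ 6 gives C(12,3) = 220. Together 810.
Add back pairs where two caps are both exceeded: 35 + 4 + 35 + 1 + 20 + 1 = 96.
By inclusion–exclusion the count is 816 − 810 + 96 = 102.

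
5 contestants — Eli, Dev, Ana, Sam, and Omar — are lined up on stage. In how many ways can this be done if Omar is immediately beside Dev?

Place the 3 others and the Omar-Dev pair as 4 objects in a line; the pair has 2 internal arrangements.
So the count is 2·(4)! = 48.

48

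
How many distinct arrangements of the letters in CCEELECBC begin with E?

840

Fix E in the first position and arrange the remaining 8 letters.
Those 8 letters have C appearing 4 times and E appearing twice, giving (8)!/(4!·2!) = 840.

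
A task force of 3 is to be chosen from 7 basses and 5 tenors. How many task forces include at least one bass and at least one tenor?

175

Unrestricted: C(12,3) = 220 ways to pick any 3 of the 12.
Subtract selections that omit an entire group: no basses → C(5,3) = 10; no tenors → C(7,3) = 35.
Both groups omitted at once is impossible, so 220 − 45 = 175.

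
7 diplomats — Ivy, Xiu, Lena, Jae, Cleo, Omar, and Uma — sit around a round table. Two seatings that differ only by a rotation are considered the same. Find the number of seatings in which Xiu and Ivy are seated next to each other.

240

Treat {Xiu, Ivy} as one unit (2 internal orders) and seat the resulting 6 units around the table: (5)! circular arrangements.
So 2 × (5)! = 2 × 120 = 240.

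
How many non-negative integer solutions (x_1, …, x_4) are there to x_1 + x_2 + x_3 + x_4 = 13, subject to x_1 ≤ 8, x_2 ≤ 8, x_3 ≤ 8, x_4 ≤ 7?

Without the upper bounds there are C(16,3) = 560 ways to split 13 among 4 variables.
Subtract solutions that violate a single cap (substitute x_i' = x_i − (cap_i+1)): x_1 ≥ 9 gives C(7,3) = 35; x_2 ≥ 9 gives C(7,3) = 35; x_3 ≥ 9 gives C(7,3) = 35; x_4 ≥ 8 gives C(8,3) = 56. Together 161.
No two caps can be exceeded simultaneously, so the pair terms are all 0.
By inclusion–exclusion the count is 560 − 161 + 0 = 399.

399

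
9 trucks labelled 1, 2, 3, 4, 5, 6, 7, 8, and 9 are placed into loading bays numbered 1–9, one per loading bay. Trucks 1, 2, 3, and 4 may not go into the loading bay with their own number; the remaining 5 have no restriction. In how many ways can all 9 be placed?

Let Aᵢ (for 1 ≤ i ≤ 4) be the placements that put truck i in its forbidden loading bay. Any j of these fix j positions, leaving (9−j)! ways to fill the rest, and there are C(4,j) ways to pick which j.
By inclusion–exclusion, the number of valid placements is Σ_{j=0}^{4} (−1)^j C(4,j)·(9−j)!.
Computing: 362880 − 161280 + 30240 − 2880 + 120 = 229080.

229080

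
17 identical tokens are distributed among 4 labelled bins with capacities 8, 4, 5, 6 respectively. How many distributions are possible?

79

Ignoring the caps, the number of non-negative solutions to x_1+…+x_4 = 17 is C(20,3) = 1140.
Subtract solutions that violate a single cap (substitute x_i' = x_i − (cap_i+1)): x_1 ≥ 9 gives C(11,3) = 165; x_2 ≥ 5 gives C(15,3) = 455; x_3 ≥ 6 gives C(14,3) = 364; x_4 ≥ 7 gives C(13,3) = 286. Together 1270.
Add back pairs where two caps are both exceeded: 20 + 10 + 4 + 84 + 56 + 35 = 209.
By inclusion–exclusion the count is 1140 − 1270 + 209 = 79.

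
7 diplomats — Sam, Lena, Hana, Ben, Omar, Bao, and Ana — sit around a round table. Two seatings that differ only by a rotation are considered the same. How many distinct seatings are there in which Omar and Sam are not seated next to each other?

Without the restriction there are (6)! = 720 seatings.
Those with Omar next to Sam: fuse the pair into one unit and seat 6 units around a circle — 2·(5)! = 240.
Subtracting, 720 − 240 = 480.

480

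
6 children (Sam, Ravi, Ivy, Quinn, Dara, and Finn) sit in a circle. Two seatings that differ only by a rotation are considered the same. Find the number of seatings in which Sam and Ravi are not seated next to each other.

Without the restriction there are (5)! = 120 seatings.
Seatings with Sam beside Ravi: treat them as a block with 2 internal orders, giving 2 × (4)! = 48.
Subtracting, 120 − 48 = 72.

72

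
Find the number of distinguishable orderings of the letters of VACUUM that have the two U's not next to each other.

240

There are 6!/(2!) = 360 arrangements of VACUUM in total.
Arrangements with the U's together: treat UU as one letter, giving (5)! = 120.
Subtracting, 360 − 120 = 240 arrangements keep the U's apart.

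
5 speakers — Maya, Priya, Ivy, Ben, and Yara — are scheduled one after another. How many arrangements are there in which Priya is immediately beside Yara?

48

Treat {Priya, Yara} as a single unit. There are 4 units to order, and the pair itself can be ordered 2 ways.
That gives 2 × 4! = 2 × 24 = 48.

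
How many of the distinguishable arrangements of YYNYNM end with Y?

30

With the last slot taken by Y, it remains to arrange the other 5 letters (YNYNM).
Those 5 letters have N appearing twice and Y appearing twice, giving (5)!/(2!·2!) = 30.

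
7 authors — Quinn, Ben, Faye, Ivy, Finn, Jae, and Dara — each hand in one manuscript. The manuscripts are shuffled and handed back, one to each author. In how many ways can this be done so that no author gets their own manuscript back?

1854

Let Aᵢ be the assignments in which author i gets their own manuscript. We want the size of the complement of A₁∪…∪A_7.
By inclusion–exclusion this is Σ_{j=0}^{7} (−1)^j C(7,j)·(7−j)!.
Computing: 5040 − 5040 + 2520 − 840 + 210 − 42 + 7 − 1 = 1854.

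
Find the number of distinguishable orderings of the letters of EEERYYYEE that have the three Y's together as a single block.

42

Treat the 3 copies of Y as a single block. The multiset to arrange is then {YYY, E, E, E, E, E, R}, 7 items in all.
That gives (7)!/(5!) = 42 arrangements.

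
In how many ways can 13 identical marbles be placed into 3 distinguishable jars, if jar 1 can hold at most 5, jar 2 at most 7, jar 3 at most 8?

33

Ignoring the caps, the number of non-negative solutions to x_1+…+x_3 = 13 is C(15,2) = 105.
Subtract solutions that violate a single cap (substitute x_i' = x_i − (cap_i+1)): x_1 ≥ 6 gives C(9,2) = 36; x_2 ≥ 8 gives C(7,2) = 21; x_3 ≥ 9 gives C(6,2) = 15. Together 72.
No two caps can be exceeded simultaneously, so the pair terms are all 0.
By inclusion–exclusion the count is 105 − 72 + 0 = 33.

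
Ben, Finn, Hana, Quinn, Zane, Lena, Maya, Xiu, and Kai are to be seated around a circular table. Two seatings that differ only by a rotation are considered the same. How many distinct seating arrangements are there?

40320

Fix one person's seat to break rotational symmetry; the remaining 8 people can be arranged in (8)! = 40320 ways.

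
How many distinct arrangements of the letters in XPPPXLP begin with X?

30

Fix X in the first position and arrange the remaining 6 letters.
Those 6 letters have P appearing 4 times, giving (6)!/(4!) = 30.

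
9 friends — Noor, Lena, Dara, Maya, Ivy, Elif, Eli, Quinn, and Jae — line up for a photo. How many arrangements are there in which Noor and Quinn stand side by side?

80640

Treat {Noor, Quinn} as a single unit. There are 8 units to order, and the pair itself can be ordered 2 ways.
So the count is 2·(8)! = 80640.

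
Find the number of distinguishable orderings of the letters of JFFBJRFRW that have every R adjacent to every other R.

Treat the 2 copies of R as a single block. The multiset to arrange is then {RR, B, F, F, F, J, J, W}, 8 items in all.
That gives (8)!/(3!·2!) = 3360 arrangements.

3360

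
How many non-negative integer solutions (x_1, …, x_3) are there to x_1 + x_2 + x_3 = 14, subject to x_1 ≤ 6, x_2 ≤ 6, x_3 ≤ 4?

6

Ignoring the caps, the number of non-negative solutions to x_1+…+x_3 = 14 is C(16,2) = 120.
Subtract solutions that violate a single cap (substitute x_i' = x_i − (cap_i+1)): x_1 ≥ 7 gives C(9,2) = 36; x_2 ≥ 7 gives C(9,2) = 36; x_3 ≥ 5 gives C(11,2) = 55. Together 127.
Add back pairs where two caps are both exceeded: 1 + 6 + 6 = 13.
By inclusion–exclusion the count is 120 − 127 + 13 = 6.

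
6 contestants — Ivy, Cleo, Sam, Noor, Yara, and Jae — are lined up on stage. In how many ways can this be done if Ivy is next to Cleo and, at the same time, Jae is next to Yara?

Treat {Ivy,Cleo} as one block (2 orders) and {Jae,Yara} as another (2 orders).
That leaves 4 units to arrange: 2 × 2 × 4! = 4 × 24 = 96.

96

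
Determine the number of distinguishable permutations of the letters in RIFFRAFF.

Letter multiplicities in RIFFRAFF: A×1, F×4, I×1, R×2.
So there are 8! / (4!·2!) = 840 distinguishable arrangements.

840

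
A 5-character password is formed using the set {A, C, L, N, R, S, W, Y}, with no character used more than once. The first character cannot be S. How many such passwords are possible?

5880

The first character has 8−1 = 7 choices (anything except S).
The remaining 4 characters are filled from the other 7 symbols without repetition: 7 × 6 × 5 × 4 = 840.
Total: 7 × 840 = 5880.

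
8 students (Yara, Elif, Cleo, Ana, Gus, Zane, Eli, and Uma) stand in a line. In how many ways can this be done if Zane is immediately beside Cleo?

10080

Treat {Zane, Cleo} as a single unit. There are 7 units to order, and the pair itself can be ordered 2 ways.
That gives 2 × 7! = 2 × 5040 = 10080.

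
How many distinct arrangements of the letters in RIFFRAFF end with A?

105

With the last slot taken by A, it remains to arrange the other 7 letters (RIFFRFF).
Those 7 letters have F appearing 4 times and R appearing twice, giving (7)!/(4!·2!) = 105.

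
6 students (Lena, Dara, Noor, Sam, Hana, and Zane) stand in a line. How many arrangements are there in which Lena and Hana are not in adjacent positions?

480

Of the 6! = 720 arrangements, those with Lena and Hana adjacent number 2 × 5! = 240 (treat the pair as a block with 2 internal orders).
So 720 − 240 = 480 arrangements keep them apart.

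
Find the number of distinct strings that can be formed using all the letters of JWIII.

20

JWIII has 5 letters with I appearing 3 times.
The number of distinct arrangements is 5!/(3!) = 120/6 = 20.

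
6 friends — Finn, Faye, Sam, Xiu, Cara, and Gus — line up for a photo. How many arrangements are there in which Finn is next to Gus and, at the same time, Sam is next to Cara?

96

Treat {Finn,Gus} as one block (2 orders) and {Sam,Cara} as another (2 orders).
That leaves 4 units to arrange: 2 × 2 × 4! = 4 × 24 = 96.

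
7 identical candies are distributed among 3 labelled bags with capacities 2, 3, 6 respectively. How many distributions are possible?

Without the upper bounds there are C(9,2) = 36 ways to split 7 among 3 bags.
Subtract solutions that violate a single cap (substitute x_i' = x_i − (cap_i+1)): x_1 ≥ 3 gives C(6,2) = 15; x_2 ≥ 4 gives C(5,2) = 10; x_3 ≥ 7 gives C(2,2) = 1. Together 26.
Add back pairs where two caps are both exceeded: 1 + 0 + 0 = 1.
By inclusion–exclusion the count is 36 − 26 + 1 = 11.

11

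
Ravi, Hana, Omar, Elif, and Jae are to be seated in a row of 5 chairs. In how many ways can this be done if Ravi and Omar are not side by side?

72

There are 5! = 120 arrangements in all. If Ravi and Omar are adjacent, merging them into one block gives 2·(4)! = 48 arrangements.
So 120 − 48 = 72 arrangements keep them apart.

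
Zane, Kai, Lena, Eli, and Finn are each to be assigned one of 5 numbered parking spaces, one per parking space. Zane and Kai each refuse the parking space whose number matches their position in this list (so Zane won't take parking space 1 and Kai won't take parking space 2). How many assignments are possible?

78

Let Aᵢ (for i ∈ {1, 2}) be the placements that put person i in their forbidden parking space. Any j of these fix j positions, leaving (5−j)! ways to fill the rest, and there are C(2,j) ways to pick which j.
By inclusion–exclusion, the number of valid placements is Σ_{j=0}^{2} (−1)^j C(2,j)·(5−j)!.
Computing: 120 − 48 + 6 = 78.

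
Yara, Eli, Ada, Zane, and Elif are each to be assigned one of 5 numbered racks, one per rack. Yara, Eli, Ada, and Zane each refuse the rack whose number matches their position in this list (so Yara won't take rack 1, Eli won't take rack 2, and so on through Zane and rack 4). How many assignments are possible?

53

Let Aᵢ (for 1 ≤ i ≤ 4) be the placements that put person i in their forbidden rack. Any j of these fix j positions, leaving (5−j)! ways to fill the rest, and there are C(4,j) ways to pick which j.
By inclusion–exclusion, the number of valid placements is Σ_{j=0}^{4} (−1)^j C(4,j)·(5−j)!.
Computing: 120 − 96 + 36 − 8 + 1 = 53.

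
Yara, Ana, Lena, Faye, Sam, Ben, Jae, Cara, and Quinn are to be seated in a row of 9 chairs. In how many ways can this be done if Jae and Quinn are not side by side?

There are 9! = 362880 arrangements in all. If Jae and Quinn are adjacent, merging them into one block gives 2·(8)! = 80640 arrangements.
So 362880 − 80640 = 282240 arrangements keep them apart.

282240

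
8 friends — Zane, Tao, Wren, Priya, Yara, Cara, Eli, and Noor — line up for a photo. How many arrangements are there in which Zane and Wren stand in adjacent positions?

Glue Zane and Wren into one block (2 internal orders), leaving 7 units to arrange in a row.
That gives 2 × 7! = 2 × 5040 = 10080.

10080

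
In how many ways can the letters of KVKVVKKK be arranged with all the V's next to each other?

Treat the 3 copies of V as a single block. The multiset to arrange is then {VVV, K, K, K, K, K}, 6 items in all.
That gives (6)!/(5!) = 6 arrangements.

6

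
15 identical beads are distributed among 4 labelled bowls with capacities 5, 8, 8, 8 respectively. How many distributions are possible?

Ignoring the caps, the number of non-negative solutions to x_1+…+x_4 = 15 is C(18,3) = 816.
Subtract solutions that violate a single cap (substitute x_i' = x_i − (cap_i+1)): x_1 ≥ 6 gives C(12,3) = 220; x_2 ≥ 9 gives C(9,3) = 84; x_3 ≥ 9 gives C(9,3) = 84; x_4 ≥ 9 gives C(9,3) = 84. Together 472.
Add back pairs where two caps are both exceeded: 1 + 1 + 1 + 0 + 0 + 0 = 3.
By inclusion–exclusion the count is 816 − 472 + 3 = 347.

347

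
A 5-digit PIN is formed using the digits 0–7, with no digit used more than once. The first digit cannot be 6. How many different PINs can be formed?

5880

The first digit has 8−1 = 7 choices (anything except 6).
The remaining 4 digits are filled from the other 7 symbols without repetition: 7 × 6 × 5 × 4 = 840.
Total: 7 × 840 = 5880.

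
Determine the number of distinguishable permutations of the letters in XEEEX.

XEEEX has 5 letters with E appearing 3 times and X appearing twice.
Dividing 5! = 120 by 3!·2! = 12 for the repeated letters gives 10.

10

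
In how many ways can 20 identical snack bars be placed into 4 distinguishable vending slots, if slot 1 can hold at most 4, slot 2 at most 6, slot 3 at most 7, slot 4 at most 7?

35

By stars and bars, unrestricted non-negative solutions to x_1+…+x_4 = 20 number C(20+3,3) = 1771.
Subtract solutions that violate a single cap (substitute x_i' = x_i − (cap_i+1)): x_1 ≥ 5 gives C(18,3) = 816; x_2 ≥ 7 gives C(16,3) = 560; x_3 ≥ 8 gives C(15,3) = 455; x_4 ≥ 8 gives C(15,3) = 455. Together 2286.
Add back pairs where two caps are both exceeded: 165 + 120 + 120 + 56 + 56 + 35 = 552.
Subtract triples: 1 + 1 + 0 + 0 = 2.
By inclusion–exclusion the count is 1771 − 2286 + 552 − 2 = 35.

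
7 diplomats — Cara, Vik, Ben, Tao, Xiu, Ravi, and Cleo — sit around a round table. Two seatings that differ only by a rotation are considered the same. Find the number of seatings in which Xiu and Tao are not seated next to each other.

480

All circular seatings of 7 people number (6)! = 720.
Those with Xiu next to Tao: fuse the pair into one unit and seat 6 units around a circle — 2·(5)! = 240.
Subtracting, 720 − 240 = 480.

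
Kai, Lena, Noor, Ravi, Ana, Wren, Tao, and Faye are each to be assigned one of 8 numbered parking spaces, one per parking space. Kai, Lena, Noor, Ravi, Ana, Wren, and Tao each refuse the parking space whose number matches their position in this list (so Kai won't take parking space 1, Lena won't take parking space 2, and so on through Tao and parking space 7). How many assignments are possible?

Let Aᵢ (for 1 ≤ i ≤ 7) be the placements that put person i in their forbidden parking space. Any j of these fix j positions, leaving (8−j)! ways to fill the rest, and there are C(7,j) ways to pick which j.
By inclusion–exclusion, the number of valid placements is Σ_{j=0}^{7} (−1)^j C(7,j)·(8−j)!.
Computing: 40320 − 35280 + 15120 − 4200 + 840 − 126 + 14 − 1 = 16687.

16687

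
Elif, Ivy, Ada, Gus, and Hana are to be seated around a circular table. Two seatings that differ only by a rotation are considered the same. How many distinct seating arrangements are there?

Fix one person's seat to break rotational symmetry; the remaining 4 people can be arranged in (4)! = 24 ways.

24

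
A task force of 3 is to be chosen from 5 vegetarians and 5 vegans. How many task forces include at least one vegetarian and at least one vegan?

Total 3-person selections from all 10: C(10,3) = 120.
Selections missing a whole group: no vegetarians → C(5,3) = 10; no vegans → C(5,3) = 10.
Both groups omitted at once is impossible, so 120 − 20 = 100.

100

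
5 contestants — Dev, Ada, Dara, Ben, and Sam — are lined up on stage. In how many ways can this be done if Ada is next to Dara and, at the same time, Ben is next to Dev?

24

Treat {Ada,Dara} as one block (2 orders) and {Ben,Dev} as another (2 orders).
That leaves 3 units to arrange: 2 × 2 × 3! = 4 × 6 = 24.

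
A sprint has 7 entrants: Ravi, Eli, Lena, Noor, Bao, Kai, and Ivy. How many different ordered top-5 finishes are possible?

2520

There are 7 choices for 1st place, 6 for 2nd, and so on down to 3 for position 5.
That gives 7 × 6 × 5 × 4 × 3 = 2520.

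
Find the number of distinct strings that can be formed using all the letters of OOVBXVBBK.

The 9 letters of OOVBXVBBK have repeats: B appearing 3 times, O appearing twice, and V appearing twice.
Dividing 9! = 362880 by 3!·2!·2! = 24 for the repeated letters gives 15120.

15120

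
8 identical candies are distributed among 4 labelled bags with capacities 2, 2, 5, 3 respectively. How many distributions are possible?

Ignoring the caps, the number of non-negative solutions to x_1+…+x_4 = 8 is C(11,3) = 165.
Subtract solutions that violate a single cap (substitute x_i' = x_i − (cap_i+1)): x_1 ≥ 3 gives C(8,3) = 56; x_2 ≥ 3 gives C(8,3) = 56; x_3 ≥ 6 gives C(5,3) = 10; x_4 ≥ 4 gives C(7,3) = 35. Together 157.
Add back pairs where two caps are both exceeded: 10 + 0 + 4 + 0 + 4 + 0 = 18.
By inclusion–exclusion the count is 165 − 157 + 18 = 26.

26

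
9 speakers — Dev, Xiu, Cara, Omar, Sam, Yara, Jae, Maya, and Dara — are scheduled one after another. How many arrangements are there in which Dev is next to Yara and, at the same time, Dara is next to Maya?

Treat {Dev,Yara} as one block (2 orders) and {Dara,Maya} as another (2 orders).
That leaves 7 units to arrange: 2 × 2 × 7! = 4 × 5040 = 20160.

20160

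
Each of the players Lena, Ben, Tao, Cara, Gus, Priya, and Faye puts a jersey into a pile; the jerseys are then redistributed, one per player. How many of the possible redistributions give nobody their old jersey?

1854

This is the derangement count D_7: permutations of 7 items with no fixed point.
By inclusion–exclusion this is Σ_{j=0}^{7} (−1)^j C(7,j)·(7−j)!.
Computing: 5040 − 5040 + 2520 − 840 + 210 − 42 + 7 − 1 = 1854.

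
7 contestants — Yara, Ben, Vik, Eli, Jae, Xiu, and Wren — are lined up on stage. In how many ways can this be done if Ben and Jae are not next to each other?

Of the 7! = 5040 arrangements, those with Ben and Jae adjacent number 2 × 6! = 1440 (treat the pair as a block with 2 internal orders).
So 5040 − 1440 = 3600 arrangements keep them apart.

3600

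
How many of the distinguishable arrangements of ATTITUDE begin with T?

Fix T in the first position and arrange the remaining 7 letters.
Those 7 letters have T appearing twice, giving (7)!/(2!) = 2520.

2520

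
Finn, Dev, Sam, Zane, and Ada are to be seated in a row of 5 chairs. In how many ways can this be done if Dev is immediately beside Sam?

48

Place the 3 others and the Dev-Sam pair as 4 objects in a line; the pair has 2 internal arrangements.
That gives 2 × 4! = 2 × 24 = 48.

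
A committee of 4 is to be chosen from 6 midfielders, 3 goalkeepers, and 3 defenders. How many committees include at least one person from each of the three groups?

243

With no constraint there are C(12,4) = 495 possible selections.
Subtract selections that omit an entire group: no midfielders → C(6,4) = 15; no goalkeepers → C(9,4) = 126; no defenders → C(9,4) = 126.
Add back selections omitting two groups (i.e. drawn from a single group): C(6,4) + C(3,4) + C(3,4) = 15.
By inclusion–exclusion: 495 − 267 + 15 = 243.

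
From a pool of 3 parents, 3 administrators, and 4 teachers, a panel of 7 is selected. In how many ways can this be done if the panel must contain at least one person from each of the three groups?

118

With no constraint there are C(10,7) = 120 possible selections.
Selections missing a whole group: no parents → C(7,7) = 1; no administrators → C(7,7) = 1; no teachers → C(6,7) = 0.
Add back selections omitting two groups (i.e. drawn from a single group): C(3,7) + C(3,7) + C(4,7) = 0.
By inclusion–exclusion: 120 − 2 + 0 = 118.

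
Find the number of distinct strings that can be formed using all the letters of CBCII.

The 5 letters of CBCII have repeats: C appearing twice and I appearing twice.
The number of distinct arrangements is 5!/(2!·2!) = 120/4 = 30.

30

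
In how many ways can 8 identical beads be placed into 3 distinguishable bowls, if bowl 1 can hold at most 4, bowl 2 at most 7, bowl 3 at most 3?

By stars and bars, unrestricted non-negative solutions to x_1+…+x_3 = 8 number C(8+2,2) = 45.
Subtract solutions that violate a single cap (substitute x_i' = x_i − (cap_i+1)): x_1 ≥ 5 gives C(5,2) = 10; x_2 ≥ 8 gives C(2,2) = 1; x_3 ≥ 4 gives C(6,2) = 15. Together 26.
No two caps can be exceeded simultaneously, so the pair terms are all 0.
By inclusion–exclusion the count is 45 − 26 + 0 = 19.

19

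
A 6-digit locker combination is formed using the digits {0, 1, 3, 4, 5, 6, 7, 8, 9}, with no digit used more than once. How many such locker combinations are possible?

With no repetition, fill the 6 digits in order: 9 choices, then 8, down to 4.
That product is 9 × 8 × 7 × 6 × 5 × 4 = 60480.

60480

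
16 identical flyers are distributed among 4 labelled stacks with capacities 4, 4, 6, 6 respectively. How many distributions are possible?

35

By stars and bars, unrestricted non-negative solutions to x_1+…+x_4 = 16 number C(16+3,3) = 969.
Subtract solutions that violate a single cap (substitute x_i' = x_i − (cap_i+1)): x_1 ≥ 5 gives C(14,3) = 364; x_2 ≥ 5 gives C(14,3) = 364; x_3 ≥ 7 gives C(12,3) = 220; x_4 ≥ 7 gives C(12,3) = 220. Together 1168.
Add back pairs where two caps are both exceeded: 84 + 35 + 35 + 35 + 35 + 10 = 234.
By inclusion–exclusion the count is 969 − 1168 + 234 = 35.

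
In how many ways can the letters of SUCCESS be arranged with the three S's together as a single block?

Treat the 3 copies of S as a single block. The multiset to arrange is then {SSS, C, C, E, U}, 5 items in all.
That gives (5)!/(2!) = 60 arrangements.

60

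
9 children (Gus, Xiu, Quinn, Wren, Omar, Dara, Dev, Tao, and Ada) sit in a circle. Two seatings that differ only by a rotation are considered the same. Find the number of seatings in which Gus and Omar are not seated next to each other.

30240

All circular seatings of 9 people number (8)! = 40320.
Those with Gus next to Omar: fuse the pair into one unit and seat 8 units around a circle — 2·(7)! = 10080.
Subtracting, 40320 − 10080 = 30240.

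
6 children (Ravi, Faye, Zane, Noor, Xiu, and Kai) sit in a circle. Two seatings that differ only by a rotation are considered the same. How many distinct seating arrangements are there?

Around a circle, 6 distinct people have 6!/6 = (5)! = 120 rotationally distinct seatings.

120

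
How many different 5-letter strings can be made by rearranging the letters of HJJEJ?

20

HJJEJ has 5 letters with J appearing 3 times.
Dividing 5! = 120 by 3! = 6 for the repeated letters gives 20.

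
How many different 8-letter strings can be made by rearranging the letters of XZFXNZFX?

1680

XZFXNZFX has 8 letters with F appearing twice, X appearing 3 times, and Z appearing twice.
The number of distinct arrangements is 8!/(3!·2!·2!) = 40320/24 = 1680.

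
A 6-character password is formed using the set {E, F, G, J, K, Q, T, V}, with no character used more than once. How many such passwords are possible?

With no repetition, fill the 6 characters in order: 8 choices, then 7, down to 3.
That product is 8 × 7 × 6 × 5 × 4 × 3 = 20160.

20160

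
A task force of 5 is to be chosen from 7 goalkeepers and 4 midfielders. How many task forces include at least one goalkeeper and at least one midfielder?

With no constraint there are C(11,5) = 462 possible selections.
Subtract selections that omit an entire group: no goalkeepers → C(4,5) = 0; no midfielders → C(7,5) = 21.
Both groups omitted at once is impossible, so 462 − 21 = 441.

441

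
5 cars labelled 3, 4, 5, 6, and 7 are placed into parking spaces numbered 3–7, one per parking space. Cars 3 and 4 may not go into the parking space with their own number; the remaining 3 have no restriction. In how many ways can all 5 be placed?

78

Let Aᵢ (for i ∈ {3, 4}) be the placements that put car i in its forbidden parking space. Any j of these fix j positions, leaving (5−j)! ways to fill the rest, and there are C(2,j) ways to pick which j.
By inclusion–exclusion, the number of valid placements is Σ_{j=0}^{2} (−1)^j C(2,j)·(5−j)!.
Computing: 120 − 48 + 6 = 78.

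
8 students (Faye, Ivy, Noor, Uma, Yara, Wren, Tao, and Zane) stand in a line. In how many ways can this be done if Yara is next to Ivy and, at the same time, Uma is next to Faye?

2880

Treat {Yara,Ivy} as one block (2 orders) and {Uma,Faye} as another (2 orders).
That leaves 6 units to arrange: 2 × 2 × 6! = 4 × 720 = 2880.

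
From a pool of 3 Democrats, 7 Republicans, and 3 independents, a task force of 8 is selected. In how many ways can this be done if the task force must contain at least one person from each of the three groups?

Total 8-person selections from all 13: C(13,8) = 1287.
Selections missing a whole group: no Democrats → C(10,8) = 45; no Republicans → C(6,8) = 0; no independents → C(10,8) = 45.
Add back selections omitting two groups (i.e. drawn from a single group): C(3,8) + C(7,8) + C(3,8) = 0.
By inclusion–exclusion: 1287 − 90 + 0 = 1197.

1197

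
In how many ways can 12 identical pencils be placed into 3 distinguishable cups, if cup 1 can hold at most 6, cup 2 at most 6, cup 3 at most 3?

10

By stars and bars, unrestricted non-negative solutions to x_1+…+x_3 = 12 number C(12+2,2) = 91.
Subtract solutions that violate a single cap (substitute x_i' = x_i − (cap_i+1)): x_1 ≥ 7 gives C(7,2) = 21; x_2 ≥ 7 gives C(7,2) = 21; x_3 ≥ 4 gives C(10,2) = 45. Together 87.
Add back pairs where two caps are both exceeded: 0 + 3 + 3 = 6.
By inclusion–exclusion the count is 91 − 87 + 6 = 10.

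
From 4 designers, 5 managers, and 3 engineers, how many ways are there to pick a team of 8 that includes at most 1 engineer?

117

Split by how many engineers are chosen (0 through 1).
Sum: C(3,0)·C(9,8) + C(3,1)·C(9,7) = 9 + 108 = 117.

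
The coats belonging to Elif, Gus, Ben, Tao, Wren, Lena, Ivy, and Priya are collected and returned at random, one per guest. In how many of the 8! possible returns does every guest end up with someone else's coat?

Count assignments avoiding every fixed point. For any j of the 8 guests fixed to their own coat, the other 8−j can be arranged in (8−j)! ways.
By inclusion–exclusion this is Σ_{j=0}^{8} (−1)^j C(8,j)·(8−j)!.
Computing: 40320 − 40320 + 20160 − 6720 + 1680 − 336 + 56 − 8 + 1 = 14833.

14833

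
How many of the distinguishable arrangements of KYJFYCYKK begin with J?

With the first slot taken by J, it remains to arrange the other 8 letters (KYFYCYKK).
Those 8 letters have K appearing 3 times and Y appearing 3 times, giving (8)!/(3!·3!) = 1120.

1120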